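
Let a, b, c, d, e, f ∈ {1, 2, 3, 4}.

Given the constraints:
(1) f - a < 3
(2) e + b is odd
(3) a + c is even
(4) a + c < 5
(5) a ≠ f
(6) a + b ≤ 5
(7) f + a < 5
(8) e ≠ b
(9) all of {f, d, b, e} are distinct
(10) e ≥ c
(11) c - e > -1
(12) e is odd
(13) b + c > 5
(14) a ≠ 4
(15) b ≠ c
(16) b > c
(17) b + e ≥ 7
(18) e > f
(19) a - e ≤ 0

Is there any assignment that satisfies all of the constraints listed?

Satisfiable

The assignment a = 1, b = 4, c = 3, d = 1, e = 3, f = 2 works:
  constraint 1 holds since f - a = 1.
  constraint 4 holds since a + c = 4.
The rest check out directly.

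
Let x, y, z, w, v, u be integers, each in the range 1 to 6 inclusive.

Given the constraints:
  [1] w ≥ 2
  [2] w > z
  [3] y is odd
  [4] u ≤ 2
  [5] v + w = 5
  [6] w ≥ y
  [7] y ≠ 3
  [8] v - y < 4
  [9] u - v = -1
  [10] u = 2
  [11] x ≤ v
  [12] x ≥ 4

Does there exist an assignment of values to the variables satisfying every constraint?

Unsatisfiable

From constraints 11 and 12: v ≥ x ≥ 4. From constraint 1: w ≥ 2. Hence v + w ≥ 6. But constraint 5 requires v + w = 5, and 5 < 6. Contradiction.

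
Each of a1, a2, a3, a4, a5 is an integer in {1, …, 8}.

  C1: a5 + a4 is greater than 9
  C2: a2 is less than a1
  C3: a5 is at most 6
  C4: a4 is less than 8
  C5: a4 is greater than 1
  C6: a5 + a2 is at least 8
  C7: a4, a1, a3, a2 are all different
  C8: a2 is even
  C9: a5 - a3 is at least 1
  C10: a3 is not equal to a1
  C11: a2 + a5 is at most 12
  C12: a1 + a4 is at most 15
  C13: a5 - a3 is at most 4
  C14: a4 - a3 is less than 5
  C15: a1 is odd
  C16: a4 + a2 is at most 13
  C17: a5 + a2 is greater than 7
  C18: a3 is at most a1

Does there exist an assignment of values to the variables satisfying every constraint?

Satisfiable

One satisfying assignment is a1 = 5, a2 = 4, a3 = 3, a4 = 7, a5 = 5.
For the less obvious constraints — constraint 1: a5 + a4 = 12; constraint 6: a5 + a2 = 9; constraint 9: a5 - a3 = 2 — and the others hold by inspection.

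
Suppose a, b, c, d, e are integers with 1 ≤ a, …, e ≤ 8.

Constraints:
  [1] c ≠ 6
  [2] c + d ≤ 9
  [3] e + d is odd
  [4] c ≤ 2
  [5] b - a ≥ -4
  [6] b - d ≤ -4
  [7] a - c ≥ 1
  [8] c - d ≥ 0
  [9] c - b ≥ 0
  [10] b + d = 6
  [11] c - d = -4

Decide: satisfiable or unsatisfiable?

Unsatisfiable

Constraints 5, 6, 7, and 8 give d − b ≥ 4, b − a ≥ -4, a − c ≥ 1, c − d ≥ 0.
Adding all 4 inequalities: the left sides telescope to 0, and the right sides sum to 4 + (-4) + 1 + 0 = 1. So 0 ≥ 1, which is false.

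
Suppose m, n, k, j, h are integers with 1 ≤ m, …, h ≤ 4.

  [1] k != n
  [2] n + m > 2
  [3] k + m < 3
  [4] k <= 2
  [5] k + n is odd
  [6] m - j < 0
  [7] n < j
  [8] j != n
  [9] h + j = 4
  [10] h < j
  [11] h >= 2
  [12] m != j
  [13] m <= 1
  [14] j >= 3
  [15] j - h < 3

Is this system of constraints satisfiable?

From constraint 11: h ≥ 2. From constraint 14: j ≥ 3. Hence h + j ≥ 5. But constraint 9 requires h + j = 4, and 4 < 5. Contradiction.

Unsatisfiable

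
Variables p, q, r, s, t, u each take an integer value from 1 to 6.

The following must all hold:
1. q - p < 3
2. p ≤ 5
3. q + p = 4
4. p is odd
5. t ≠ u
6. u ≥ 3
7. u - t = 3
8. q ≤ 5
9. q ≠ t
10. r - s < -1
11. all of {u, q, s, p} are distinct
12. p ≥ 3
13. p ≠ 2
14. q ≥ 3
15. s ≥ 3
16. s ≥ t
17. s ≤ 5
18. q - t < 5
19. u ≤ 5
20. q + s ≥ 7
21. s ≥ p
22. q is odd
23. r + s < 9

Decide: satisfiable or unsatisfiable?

Unsatisfiable

Constraints 2, 6, 8, 12, 14, 15, 17, and 19 confine each of u, q, s, p to the 3 values {3, …, 5}.
Constraint 11 requires all 4 of them to be distinct, but only 3 values are available — impossible by the pigeonhole principle.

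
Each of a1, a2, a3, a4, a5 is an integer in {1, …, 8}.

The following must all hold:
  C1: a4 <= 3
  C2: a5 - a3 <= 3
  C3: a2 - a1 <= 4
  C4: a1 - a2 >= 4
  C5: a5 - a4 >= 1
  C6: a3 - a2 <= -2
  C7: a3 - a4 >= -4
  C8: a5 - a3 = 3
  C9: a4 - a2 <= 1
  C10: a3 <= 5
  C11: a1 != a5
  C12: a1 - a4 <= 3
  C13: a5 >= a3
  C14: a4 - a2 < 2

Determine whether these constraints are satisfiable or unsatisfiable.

Constraints 2, 4, 5, 6, and 12 give a1 − a2 ≥ 4, a2 − a3 ≥ 2, a3 − a5 ≥ -3, a5 − a4 ≥ 1, a4 − a1 ≥ -3.
Adding all 5 inequalities: the left sides telescope to 0, and the right sides sum to 4 + 2 + (-3) + 1 + (-3) = 1. So 0 ≥ 1, which is false.

Unsatisfiable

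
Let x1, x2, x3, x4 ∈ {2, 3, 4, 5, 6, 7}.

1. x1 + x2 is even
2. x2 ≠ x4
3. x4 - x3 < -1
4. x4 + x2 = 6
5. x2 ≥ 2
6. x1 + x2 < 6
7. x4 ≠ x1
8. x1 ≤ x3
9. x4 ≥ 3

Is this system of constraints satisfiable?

Satisfiable

Setting (x1, x2, x3, x4) = (2, 2, 7, 4) satisfies everything: constraint 3: x4 - x3 = -3; constraint 4: x4 + x2 = 6; constraint 6: x1 + x2 = 4, and the others follow.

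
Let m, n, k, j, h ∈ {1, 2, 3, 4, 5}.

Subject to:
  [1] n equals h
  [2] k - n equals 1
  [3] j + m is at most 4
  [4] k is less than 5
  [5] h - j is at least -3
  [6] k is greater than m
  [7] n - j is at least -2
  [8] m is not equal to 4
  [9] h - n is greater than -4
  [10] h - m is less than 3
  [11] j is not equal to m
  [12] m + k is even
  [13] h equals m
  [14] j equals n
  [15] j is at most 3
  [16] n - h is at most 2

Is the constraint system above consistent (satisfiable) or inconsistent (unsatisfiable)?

Unsatisfiable

From constraints 1, 13, and 14, j = n = h = m, so j = m. But constraint 11 says j ≠ m. Contradiction.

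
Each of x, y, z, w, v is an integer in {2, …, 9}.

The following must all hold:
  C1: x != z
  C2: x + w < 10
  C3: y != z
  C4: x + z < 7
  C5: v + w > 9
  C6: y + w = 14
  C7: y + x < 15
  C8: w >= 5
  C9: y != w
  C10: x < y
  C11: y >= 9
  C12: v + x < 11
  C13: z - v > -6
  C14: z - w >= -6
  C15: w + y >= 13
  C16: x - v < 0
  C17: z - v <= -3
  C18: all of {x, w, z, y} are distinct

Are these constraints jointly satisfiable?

Satisfiable

Setting (x, y, z, w, v) = (4, 9, 2, 5, 5) satisfies everything: constraint 2: x + w = 9; constraint 4: x + z = 6, and the others follow.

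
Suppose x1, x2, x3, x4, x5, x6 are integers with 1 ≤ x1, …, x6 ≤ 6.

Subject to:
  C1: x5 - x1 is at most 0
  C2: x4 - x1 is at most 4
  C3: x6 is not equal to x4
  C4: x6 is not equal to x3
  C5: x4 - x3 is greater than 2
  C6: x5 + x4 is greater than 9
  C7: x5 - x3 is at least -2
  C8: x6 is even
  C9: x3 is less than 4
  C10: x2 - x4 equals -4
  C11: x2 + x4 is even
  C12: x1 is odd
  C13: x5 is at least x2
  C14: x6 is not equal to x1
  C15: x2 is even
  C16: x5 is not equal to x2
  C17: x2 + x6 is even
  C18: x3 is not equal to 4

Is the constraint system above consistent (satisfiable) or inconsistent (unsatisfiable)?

Setting (x1, x2, x3, x4, x5, x6) = (5, 2, 3, 6, 4, 2) satisfies everything: constraint 1: x5 - x1 = -1; constraint 2: x4 - x1 = 1; constraint 5: x4 - x3 = 3, and the others follow.

Satisfiable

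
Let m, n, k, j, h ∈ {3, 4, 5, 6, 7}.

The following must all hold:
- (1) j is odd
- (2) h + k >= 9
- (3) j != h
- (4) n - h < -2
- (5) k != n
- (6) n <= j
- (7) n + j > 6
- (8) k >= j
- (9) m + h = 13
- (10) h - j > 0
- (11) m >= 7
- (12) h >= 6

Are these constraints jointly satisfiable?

Try m = 7, n = 3, k = 6, j = 5, h = 6.
Check constraint 2: h + k = 12; constraint 4: n - h = -3. The remaining constraints are straightforward to verify.

Satisfiable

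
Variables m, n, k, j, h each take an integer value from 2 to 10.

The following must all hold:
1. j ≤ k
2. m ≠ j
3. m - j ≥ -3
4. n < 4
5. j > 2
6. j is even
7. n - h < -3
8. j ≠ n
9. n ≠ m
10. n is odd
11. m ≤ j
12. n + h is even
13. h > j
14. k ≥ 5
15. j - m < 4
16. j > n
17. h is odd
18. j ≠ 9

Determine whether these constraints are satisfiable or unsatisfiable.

Satisfiable

Try m = 2, n = 3, k = 9, j = 4, h = 7.
Check constraint 3: m - j = -2; constraint 7: n - h = -4. The remaining constraints are straightforward to verify.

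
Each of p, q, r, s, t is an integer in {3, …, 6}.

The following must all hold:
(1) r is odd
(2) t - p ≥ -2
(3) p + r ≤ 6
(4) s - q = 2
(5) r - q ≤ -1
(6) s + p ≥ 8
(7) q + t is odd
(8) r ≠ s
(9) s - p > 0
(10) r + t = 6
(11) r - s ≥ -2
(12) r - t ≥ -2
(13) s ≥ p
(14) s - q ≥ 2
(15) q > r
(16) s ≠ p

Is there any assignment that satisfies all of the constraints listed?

Constraints 5, 11, and 14 give s − q ≥ 2, q − r ≥ 1, r − s ≥ -2.
Adding all 3 inequalities: the left sides telescope to 0, and the right sides sum to 2 + 1 + (-2) = 1. So 0 ≥ 1, which is false.

Unsatisfiable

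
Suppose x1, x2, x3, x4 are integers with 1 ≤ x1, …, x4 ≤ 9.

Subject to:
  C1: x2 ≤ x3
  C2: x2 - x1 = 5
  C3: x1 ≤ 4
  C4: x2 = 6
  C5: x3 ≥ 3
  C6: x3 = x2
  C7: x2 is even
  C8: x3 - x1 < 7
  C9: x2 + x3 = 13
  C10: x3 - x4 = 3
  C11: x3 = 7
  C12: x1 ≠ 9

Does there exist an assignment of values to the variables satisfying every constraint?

Constraint 11 fixes x3 = 7 and constraint 4 fixes x2 = 6, but constraint 6 requires x3 = x2. Since 7 ≠ 6, contradiction.

Unsatisfiable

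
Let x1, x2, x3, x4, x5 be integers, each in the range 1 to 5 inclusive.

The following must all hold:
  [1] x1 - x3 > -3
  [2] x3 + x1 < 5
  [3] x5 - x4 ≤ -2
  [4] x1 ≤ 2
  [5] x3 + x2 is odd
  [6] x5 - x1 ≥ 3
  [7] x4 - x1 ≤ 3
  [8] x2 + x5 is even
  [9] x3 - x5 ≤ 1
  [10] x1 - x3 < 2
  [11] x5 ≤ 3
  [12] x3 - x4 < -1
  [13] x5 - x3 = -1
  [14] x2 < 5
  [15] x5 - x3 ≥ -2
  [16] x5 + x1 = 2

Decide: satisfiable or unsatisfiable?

Unsatisfiable

Constraints 3, 6, and 7 give x1 − x4 ≥ -3, x4 − x5 ≥ 2, x5 − x1 ≥ 3.
Adding all 3 inequalities: the left sides telescope to 0, and the right sides sum to (-3) + 2 + 3 = 2. So 0 ≥ 2, which is false.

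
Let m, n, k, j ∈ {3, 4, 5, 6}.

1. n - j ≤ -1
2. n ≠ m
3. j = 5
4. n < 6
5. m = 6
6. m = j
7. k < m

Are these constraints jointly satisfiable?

Unsatisfiable

Constraint 5 fixes m = 6 and constraint 3 fixes j = 5, but constraint 6 requires m = j. Since 6 ≠ 5, contradiction.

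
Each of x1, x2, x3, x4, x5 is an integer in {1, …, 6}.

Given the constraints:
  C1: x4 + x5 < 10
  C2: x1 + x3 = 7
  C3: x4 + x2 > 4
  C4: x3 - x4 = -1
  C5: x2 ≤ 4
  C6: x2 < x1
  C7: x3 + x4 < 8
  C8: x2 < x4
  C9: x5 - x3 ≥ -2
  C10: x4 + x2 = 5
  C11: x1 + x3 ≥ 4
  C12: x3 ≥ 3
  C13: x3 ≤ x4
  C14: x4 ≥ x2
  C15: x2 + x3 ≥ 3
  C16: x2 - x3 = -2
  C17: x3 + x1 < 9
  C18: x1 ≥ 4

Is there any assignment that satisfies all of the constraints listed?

Satisfiable

Take x1 = 4, x2 = 1, x3 = 3, x4 = 4, x5 = 4. Then constraint 1: x4 + x5 = 8; constraint 2: x1 + x3 = 7, and every other listed constraint is also met.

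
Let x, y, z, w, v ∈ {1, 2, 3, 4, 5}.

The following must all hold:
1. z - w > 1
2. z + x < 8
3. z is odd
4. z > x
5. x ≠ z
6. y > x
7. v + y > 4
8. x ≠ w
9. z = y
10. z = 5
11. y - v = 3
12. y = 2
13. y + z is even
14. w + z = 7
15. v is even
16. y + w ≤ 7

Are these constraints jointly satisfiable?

Unsatisfiable

Constraint 10 fixes z = 5 and constraint 12 fixes y = 2, but constraint 9 requires z = y. Since 5 ≠ 2, contradiction.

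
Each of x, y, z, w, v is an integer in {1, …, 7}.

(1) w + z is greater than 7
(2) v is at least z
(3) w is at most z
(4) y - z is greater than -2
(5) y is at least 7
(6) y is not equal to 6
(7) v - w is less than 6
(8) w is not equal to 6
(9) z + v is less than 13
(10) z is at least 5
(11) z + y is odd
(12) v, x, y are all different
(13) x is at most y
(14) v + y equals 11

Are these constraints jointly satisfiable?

Unsatisfiable

From constraints 2 and 10: v ≥ z ≥ 5. From constraint 5: y ≥ 7. Hence v + y ≥ 12. But constraint 14 requires v + y = 11, and 11 < 12. Contradiction.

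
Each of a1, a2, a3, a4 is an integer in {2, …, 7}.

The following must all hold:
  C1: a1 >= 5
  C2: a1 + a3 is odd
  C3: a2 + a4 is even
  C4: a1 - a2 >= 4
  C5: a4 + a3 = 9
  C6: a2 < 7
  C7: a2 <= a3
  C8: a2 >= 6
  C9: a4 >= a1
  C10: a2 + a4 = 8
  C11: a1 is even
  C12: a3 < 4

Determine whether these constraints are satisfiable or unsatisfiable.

From constraints 1 and 9: a4 ≥ a1 ≥ 5. From constraints 7 and 8: a3 ≥ a2 ≥ 6. Hence a4 + a3 ≥ 11. But constraint 5 requires a4 + a3 = 9, and 9 < 11. Contradiction.

Unsatisfiable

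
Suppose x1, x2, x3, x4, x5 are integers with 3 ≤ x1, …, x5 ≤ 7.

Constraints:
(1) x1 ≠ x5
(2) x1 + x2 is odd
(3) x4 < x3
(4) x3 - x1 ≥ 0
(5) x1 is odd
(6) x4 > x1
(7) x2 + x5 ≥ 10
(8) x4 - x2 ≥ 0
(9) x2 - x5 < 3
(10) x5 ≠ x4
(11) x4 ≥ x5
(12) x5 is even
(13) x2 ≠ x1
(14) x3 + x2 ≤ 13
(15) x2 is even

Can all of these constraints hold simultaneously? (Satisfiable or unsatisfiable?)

Take x1 = 5, x2 = 6, x3 = 7, x4 = 6, x5 = 4. Then constraint 4: x3 - x1 = 2; constraint 7: x2 + x5 = 10; constraint 8: x4 - x2 = 0, and every other listed constraint is also met.

Satisfiable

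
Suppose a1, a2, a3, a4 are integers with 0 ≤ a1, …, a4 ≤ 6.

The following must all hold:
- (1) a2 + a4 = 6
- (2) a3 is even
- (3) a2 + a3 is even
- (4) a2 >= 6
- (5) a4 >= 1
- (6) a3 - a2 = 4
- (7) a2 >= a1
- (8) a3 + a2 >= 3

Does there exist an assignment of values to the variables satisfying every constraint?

From constraint 4: a2 ≥ 6. From constraint 5: a4 ≥ 1. Hence a2 + a4 ≥ 7. But constraint 1 requires a2 + a4 = 6, and 6 < 7. Contradiction.

Unsatisfiable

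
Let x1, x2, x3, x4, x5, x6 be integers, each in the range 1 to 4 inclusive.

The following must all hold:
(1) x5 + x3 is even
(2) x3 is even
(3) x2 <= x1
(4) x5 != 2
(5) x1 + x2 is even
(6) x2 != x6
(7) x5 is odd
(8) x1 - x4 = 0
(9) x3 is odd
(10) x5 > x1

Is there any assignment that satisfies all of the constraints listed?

Constraint 7 makes x5 odd and constraint 2 makes x3 even, so x5 + x3 must be odd. Constraint 1 says x5 + x3 is even — contradiction.

Unsatisfiable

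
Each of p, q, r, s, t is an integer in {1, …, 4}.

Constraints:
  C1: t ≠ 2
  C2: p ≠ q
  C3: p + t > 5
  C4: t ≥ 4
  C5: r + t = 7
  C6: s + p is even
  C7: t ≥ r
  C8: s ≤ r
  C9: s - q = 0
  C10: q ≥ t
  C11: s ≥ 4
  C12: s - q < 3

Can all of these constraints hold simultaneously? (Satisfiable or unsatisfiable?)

From constraints 8 and 11: r ≥ s ≥ 4. From constraint 4: t ≥ 4. Hence r + t ≥ 8. But constraint 5 requires r + t = 7, and 7 < 8. Contradiction.

Unsatisfiable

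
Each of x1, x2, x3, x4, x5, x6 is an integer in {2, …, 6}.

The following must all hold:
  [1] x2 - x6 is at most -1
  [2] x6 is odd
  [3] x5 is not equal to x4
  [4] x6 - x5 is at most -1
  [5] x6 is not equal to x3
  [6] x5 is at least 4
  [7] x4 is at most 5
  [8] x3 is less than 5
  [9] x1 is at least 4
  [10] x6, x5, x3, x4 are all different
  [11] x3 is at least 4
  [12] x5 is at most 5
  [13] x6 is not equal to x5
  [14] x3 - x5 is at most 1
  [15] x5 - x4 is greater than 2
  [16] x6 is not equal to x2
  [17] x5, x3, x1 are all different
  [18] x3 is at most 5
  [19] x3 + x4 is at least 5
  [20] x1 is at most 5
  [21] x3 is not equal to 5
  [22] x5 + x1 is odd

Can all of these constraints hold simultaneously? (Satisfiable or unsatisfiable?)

Constraints 6, 9, 11, 12, 18, and 20 confine each of x5, x3, x1 to the 2 values {4, 5}.
Constraint 17 requires all 3 of them to be distinct, but only 2 values are available — impossible by the pigeonhole principle.

Unsatisfiable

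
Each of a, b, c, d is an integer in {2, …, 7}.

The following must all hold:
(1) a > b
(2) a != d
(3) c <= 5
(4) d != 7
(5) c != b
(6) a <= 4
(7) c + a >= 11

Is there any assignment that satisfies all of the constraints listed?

From constraint 3: c ≤ 5. From constraint 6: a ≤ 4. Hence c + a ≤ 9. But constraint 7 requires c + a ≥ 11, and 11 > 9. Contradiction.

Unsatisfiable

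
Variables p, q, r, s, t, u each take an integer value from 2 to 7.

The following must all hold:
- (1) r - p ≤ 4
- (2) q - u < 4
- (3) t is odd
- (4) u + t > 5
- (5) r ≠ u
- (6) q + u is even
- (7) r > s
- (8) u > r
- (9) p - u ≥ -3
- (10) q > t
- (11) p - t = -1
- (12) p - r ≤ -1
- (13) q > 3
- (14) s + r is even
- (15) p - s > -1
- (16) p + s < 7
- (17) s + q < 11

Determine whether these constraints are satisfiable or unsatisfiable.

Satisfiable

One satisfying assignment is p = 2, q = 7, r = 4, s = 2, t = 3, u = 5.
For the less obvious constraints — constraint 1: r - p = 2; constraint 2: q - u = 2 — and the others hold by inspection.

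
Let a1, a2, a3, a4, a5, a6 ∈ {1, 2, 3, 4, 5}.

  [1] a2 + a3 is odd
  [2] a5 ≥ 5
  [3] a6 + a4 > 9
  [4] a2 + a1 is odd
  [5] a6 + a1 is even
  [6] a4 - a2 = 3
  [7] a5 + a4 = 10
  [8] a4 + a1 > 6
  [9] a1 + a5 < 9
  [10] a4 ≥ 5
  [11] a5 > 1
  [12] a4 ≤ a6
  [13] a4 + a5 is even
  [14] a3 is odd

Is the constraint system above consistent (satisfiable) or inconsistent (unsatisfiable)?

Take a1 = 3, a2 = 2, a3 = 5, a4 = 5, a5 = 5, a6 = 5. Then constraint 3: a6 + a4 = 10; constraint 6: a4 - a2 = 3, and every other listed constraint is also met.

Satisfiable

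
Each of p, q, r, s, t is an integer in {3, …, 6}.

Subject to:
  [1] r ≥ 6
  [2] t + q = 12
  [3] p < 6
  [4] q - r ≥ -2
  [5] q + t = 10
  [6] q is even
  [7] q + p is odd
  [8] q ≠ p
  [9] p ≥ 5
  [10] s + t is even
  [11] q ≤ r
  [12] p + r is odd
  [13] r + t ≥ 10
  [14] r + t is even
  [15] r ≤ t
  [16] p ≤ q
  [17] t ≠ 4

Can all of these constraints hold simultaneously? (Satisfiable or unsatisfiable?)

From constraints 9 and 16: q ≥ p ≥ 5. From constraints 1 and 15: t ≥ r ≥ 6. Hence q + t ≥ 11. But constraint 5 requires q + t = 10, and 10 < 11. Contradiction.

Unsatisfiable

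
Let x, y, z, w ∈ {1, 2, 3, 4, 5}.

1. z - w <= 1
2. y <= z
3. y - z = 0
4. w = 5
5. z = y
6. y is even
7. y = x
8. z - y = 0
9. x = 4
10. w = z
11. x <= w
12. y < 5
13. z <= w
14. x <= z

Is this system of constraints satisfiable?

Constraint 4 fixes w = 5 and constraint 9 fixes x = 4. Constraints 5, 7, and 10 give w = z = y = x, so w = x. But 5 ≠ 4 — contradiction.

Unsatisfiable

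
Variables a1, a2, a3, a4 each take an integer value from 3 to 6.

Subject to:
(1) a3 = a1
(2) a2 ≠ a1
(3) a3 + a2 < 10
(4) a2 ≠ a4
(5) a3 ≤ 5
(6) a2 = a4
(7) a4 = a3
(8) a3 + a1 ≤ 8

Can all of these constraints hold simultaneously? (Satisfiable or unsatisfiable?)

Unsatisfiable

From constraints 1, 6, and 7, a2 = a4 = a3 = a1, so a2 = a1. But constraint 2 says a2 ≠ a1. Contradiction.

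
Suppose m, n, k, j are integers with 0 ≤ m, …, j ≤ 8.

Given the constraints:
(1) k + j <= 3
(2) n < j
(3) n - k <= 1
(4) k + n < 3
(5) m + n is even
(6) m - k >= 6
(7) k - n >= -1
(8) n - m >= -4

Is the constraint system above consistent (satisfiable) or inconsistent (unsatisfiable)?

Constraints 6, 7, and 8 give n − m ≥ -4, m − k ≥ 6, k − n ≥ -1.
Adding all 3 inequalities: the left sides telescope to 0, and the right sides sum to (-4) + 6 + (-1) = 1. So 0 ≥ 1, which is false.

Unsatisfiable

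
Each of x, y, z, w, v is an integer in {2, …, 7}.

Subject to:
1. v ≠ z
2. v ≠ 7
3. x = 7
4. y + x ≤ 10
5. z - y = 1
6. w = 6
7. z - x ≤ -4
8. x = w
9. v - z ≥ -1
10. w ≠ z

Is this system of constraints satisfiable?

Constraint 3 fixes x = 7 and constraint 6 fixes w = 6, but constraint 8 requires x = w. Since 7 ≠ 6, contradiction.

Unsatisfiable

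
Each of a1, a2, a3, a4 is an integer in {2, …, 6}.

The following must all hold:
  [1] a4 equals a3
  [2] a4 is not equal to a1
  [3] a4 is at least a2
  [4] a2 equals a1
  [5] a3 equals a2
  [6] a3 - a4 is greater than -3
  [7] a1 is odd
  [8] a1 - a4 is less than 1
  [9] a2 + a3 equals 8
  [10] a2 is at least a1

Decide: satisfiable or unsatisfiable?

From constraints 1, 4, and 5, a4 = a3 = a2 = a1, so a4 = a1. But constraint 2 says a4 ≠ a1. Contradiction.

Unsatisfiable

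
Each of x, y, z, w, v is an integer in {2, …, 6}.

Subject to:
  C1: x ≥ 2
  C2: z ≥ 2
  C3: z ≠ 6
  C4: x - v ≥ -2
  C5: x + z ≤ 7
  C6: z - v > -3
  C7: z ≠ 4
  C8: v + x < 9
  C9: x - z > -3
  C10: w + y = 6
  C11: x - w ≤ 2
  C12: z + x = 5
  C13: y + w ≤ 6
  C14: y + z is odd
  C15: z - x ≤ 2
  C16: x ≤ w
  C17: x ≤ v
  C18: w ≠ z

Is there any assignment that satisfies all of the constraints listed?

One satisfying assignment is x = 2, y = 4, z = 3, w = 2, v = 4.
For the less obvious constraints — constraint 4: x - v = -2; constraint 5: x + z = 5 — and the others hold by inspection.

Satisfiable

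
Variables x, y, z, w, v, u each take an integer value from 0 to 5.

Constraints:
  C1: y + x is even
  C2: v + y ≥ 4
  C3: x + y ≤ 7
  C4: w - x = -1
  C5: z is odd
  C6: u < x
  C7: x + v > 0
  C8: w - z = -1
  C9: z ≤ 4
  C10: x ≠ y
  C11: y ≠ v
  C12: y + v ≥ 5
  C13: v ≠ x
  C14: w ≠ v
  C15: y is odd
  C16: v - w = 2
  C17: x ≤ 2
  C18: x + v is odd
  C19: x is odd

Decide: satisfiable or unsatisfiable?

Satisfiable

Setting (x, y, z, w, v, u) = (1, 5, 1, 0, 2, 0) satisfies everything: constraint 2: v + y = 7; constraint 3: x + y = 6; constraint 4: w - x = -1, and the others follow.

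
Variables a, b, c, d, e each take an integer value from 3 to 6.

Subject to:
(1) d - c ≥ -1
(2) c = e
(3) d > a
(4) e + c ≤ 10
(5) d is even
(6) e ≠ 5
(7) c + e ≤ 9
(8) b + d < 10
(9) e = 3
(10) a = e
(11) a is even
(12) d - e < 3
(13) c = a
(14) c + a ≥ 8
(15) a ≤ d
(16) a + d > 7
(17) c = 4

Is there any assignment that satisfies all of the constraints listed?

Constraint 17 fixes c = 4 and constraint 9 fixes e = 3. Constraints 10 and 13 give c = a = e, so c = e. But 4 ≠ 3 — contradiction.

Unsatisfiable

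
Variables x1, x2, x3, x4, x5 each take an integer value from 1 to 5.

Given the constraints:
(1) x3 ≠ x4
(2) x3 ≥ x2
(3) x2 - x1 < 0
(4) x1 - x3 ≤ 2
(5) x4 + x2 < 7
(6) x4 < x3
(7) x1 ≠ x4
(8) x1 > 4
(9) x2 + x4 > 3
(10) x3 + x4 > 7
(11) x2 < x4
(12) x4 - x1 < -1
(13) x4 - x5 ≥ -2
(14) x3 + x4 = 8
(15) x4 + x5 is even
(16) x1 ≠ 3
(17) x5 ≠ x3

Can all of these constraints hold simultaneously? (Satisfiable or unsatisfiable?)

Satisfiable

Take x1 = 5, x2 = 2, x3 = 5, x4 = 3, x5 = 3. Then constraint 3: x2 - x1 = -3; constraint 4: x1 - x3 = 0; constraint 5: x4 + x2 = 5, and every other listed constraint is also met.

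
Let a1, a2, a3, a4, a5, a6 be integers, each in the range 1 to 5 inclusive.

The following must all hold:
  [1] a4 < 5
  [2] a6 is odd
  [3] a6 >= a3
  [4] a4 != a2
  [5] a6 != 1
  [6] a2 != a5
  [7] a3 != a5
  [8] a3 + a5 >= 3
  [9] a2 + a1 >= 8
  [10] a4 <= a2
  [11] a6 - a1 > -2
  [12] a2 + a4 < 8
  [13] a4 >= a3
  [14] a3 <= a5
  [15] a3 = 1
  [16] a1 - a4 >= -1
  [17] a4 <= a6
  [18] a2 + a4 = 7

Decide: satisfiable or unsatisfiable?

Satisfiable

The assignment a1 = 3, a2 = 5, a3 = 1, a4 = 2, a5 = 4, a6 = 3 works:
  constraint 8 holds since a3 + a5 = 5.
  constraint 9 holds since a2 + a1 = 8.
The rest check out directly.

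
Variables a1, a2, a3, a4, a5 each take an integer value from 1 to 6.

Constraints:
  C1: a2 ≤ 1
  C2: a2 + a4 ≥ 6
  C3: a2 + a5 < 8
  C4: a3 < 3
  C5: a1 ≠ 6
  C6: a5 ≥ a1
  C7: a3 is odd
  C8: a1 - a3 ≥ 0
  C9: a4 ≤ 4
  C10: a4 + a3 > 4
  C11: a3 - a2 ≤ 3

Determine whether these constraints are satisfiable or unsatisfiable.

Unsatisfiable

From constraint 1: a2 ≤ 1. From constraint 9: a4 ≤ 4. Hence a2 + a4 ≤ 5. But constraint 2 requires a2 + a4 ≥ 6, and 6 > 5. Contradiction.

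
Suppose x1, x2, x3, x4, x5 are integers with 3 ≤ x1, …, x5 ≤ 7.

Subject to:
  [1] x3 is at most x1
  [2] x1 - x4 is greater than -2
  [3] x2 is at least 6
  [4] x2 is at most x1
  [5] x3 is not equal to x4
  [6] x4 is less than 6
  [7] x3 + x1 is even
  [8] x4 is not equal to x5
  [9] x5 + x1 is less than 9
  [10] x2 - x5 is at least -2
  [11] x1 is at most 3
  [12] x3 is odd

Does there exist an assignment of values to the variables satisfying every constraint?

From constraints 3 and 4: x1 ≥ x2 and x2 ≥ 6, so x1 ≥ 6. From constraint 11: x1 ≤ 3. But 3 < 6, so no value of x1 works.

Unsatisfiable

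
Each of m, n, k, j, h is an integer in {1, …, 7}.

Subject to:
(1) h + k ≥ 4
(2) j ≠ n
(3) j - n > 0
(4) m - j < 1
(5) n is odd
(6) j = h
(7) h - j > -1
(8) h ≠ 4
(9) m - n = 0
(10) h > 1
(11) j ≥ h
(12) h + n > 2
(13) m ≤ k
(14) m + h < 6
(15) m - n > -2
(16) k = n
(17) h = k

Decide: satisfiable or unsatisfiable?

Unsatisfiable

From constraints 6, 16, and 17, j = h = k = n, so j = n. But constraint 2 says j ≠ n. Contradiction.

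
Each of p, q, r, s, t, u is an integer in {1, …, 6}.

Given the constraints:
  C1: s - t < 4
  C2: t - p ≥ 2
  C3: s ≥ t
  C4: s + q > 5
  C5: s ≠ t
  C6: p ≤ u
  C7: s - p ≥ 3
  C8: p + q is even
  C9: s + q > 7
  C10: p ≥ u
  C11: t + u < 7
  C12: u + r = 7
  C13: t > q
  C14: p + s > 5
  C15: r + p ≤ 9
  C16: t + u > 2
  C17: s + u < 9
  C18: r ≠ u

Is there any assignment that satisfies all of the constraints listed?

Satisfiable

The assignment p = 1, q = 3, r = 6, s = 5, t = 4, u = 1 works:
  constraint 1 holds since s - t = 1.
  constraint 2 holds since t - p = 3.
The rest check out directly.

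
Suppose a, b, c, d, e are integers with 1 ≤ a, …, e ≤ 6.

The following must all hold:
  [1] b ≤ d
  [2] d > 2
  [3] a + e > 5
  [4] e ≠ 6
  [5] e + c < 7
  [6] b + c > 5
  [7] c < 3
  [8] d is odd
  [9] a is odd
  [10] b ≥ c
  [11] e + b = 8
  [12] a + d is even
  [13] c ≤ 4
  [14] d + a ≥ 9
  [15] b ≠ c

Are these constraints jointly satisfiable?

One satisfying assignment is a = 5, b = 5, c = 1, d = 5, e = 3.
For the less obvious constraints — constraint 3: a + e = 8; constraint 5: e + c = 4 — and the others hold by inspection.

Satisfiable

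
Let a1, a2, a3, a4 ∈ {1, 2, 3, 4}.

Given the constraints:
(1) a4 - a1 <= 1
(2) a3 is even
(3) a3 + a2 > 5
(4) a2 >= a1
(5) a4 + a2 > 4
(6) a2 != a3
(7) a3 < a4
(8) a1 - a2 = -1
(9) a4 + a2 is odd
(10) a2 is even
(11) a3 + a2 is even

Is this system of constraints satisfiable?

Satisfiable

Setting (a1, a2, a3, a4) = (3, 4, 2, 3) satisfies everything: constraint 1: a4 - a1 = 0; constraint 3: a3 + a2 = 6, and the others follow.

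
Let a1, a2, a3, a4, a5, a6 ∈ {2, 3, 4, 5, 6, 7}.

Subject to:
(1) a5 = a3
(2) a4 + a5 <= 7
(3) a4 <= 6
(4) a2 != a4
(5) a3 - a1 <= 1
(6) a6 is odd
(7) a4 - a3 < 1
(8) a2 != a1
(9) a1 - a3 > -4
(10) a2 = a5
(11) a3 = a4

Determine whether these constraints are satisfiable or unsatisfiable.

Unsatisfiable

From constraints 1, 10, and 11, a2 = a5 = a3 = a4, so a2 = a4. But constraint 4 says a2 ≠ a4. Contradiction.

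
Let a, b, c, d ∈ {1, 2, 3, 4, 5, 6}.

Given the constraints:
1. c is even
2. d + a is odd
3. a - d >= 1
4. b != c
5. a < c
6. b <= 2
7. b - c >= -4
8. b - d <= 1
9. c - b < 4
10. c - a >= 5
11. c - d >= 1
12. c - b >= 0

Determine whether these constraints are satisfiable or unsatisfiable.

Unsatisfiable

Constraints 3, 7, 8, and 10 give a − d ≥ 1, d − b ≥ -1, b − c ≥ -4, c − a ≥ 5.
Adding all 4 inequalities: the left sides telescope to 0, and the right sides sum to 1 + (-1) + (-4) + 5 = 1. So 0 ≥ 1, which is false.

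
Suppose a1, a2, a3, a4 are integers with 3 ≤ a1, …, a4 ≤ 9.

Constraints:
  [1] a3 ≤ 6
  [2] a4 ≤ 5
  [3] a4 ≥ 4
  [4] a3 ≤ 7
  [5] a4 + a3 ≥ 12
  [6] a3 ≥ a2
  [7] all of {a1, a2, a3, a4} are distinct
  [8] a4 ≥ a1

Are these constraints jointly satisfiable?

From constraint 2: a4 ≤ 5. From constraint 1: a3 ≤ 6. Hence a4 + a3 ≤ 11. But constraint 5 requires a4 + a3 ≥ 12, and 12 > 11. Contradiction.

Unsatisfiable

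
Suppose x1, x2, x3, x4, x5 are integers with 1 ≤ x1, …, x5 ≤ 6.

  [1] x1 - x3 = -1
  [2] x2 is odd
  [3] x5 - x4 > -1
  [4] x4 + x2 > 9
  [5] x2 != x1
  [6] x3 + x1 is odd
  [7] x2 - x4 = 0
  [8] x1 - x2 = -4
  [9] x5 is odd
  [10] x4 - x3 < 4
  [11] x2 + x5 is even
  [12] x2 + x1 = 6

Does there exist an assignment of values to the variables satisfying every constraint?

Take x1 = 1, x2 = 5, x3 = 2, x4 = 5, x5 = 5. Then constraint 1: x1 - x3 = -1; constraint 3: x5 - x4 = 0, and every other listed constraint is also met.

Satisfiable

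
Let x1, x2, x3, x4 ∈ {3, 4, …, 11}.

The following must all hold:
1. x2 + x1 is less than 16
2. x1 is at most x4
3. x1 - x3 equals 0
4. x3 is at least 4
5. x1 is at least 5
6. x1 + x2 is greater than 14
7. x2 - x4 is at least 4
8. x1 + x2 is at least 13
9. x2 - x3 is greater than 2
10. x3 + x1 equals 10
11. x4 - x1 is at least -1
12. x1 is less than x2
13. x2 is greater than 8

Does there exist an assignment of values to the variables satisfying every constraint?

Satisfiable

Setting (x1, x2, x3, x4) = (5, 10, 5, 5) satisfies everything: constraint 1: x2 + x1 = 15; constraint 3: x1 - x3 = 0; constraint 6: x1 + x2 = 15, and the others follow.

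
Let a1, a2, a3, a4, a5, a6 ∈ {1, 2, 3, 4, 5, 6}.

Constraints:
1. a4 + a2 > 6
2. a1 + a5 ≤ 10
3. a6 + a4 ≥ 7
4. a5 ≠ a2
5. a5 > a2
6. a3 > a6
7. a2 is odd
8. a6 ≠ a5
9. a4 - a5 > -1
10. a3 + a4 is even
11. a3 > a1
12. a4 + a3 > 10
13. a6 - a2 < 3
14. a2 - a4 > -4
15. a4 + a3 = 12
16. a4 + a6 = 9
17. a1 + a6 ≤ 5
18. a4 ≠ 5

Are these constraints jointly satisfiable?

Satisfiable

Try a1 = 1, a2 = 3, a3 = 6, a4 = 6, a5 = 6, a6 = 3.
Check constraint 1: a4 + a2 = 9; constraint 2: a1 + a5 = 7. The remaining constraints are straightforward to verify.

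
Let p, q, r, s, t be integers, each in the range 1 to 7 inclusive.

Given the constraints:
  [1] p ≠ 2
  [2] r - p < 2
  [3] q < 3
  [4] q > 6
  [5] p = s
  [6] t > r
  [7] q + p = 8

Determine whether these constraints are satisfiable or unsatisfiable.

From constraint 4: q ≥ 7. From constraint 3: q ≤ 2. But 2 < 7, so no value of q works.

Unsatisfiable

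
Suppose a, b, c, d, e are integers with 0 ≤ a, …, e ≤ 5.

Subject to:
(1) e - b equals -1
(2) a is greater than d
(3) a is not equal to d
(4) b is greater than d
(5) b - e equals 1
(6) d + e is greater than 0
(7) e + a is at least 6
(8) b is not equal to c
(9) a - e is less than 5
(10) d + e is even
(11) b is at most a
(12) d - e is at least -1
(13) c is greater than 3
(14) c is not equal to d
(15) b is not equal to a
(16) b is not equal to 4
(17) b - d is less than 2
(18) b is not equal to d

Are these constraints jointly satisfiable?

Satisfiable

Setting (a, b, c, d, e) = (5, 2, 5, 1, 1) satisfies everything: constraint 1: e - b = -1; constraint 5: b - e = 1; constraint 6: d + e = 2, and the others follow.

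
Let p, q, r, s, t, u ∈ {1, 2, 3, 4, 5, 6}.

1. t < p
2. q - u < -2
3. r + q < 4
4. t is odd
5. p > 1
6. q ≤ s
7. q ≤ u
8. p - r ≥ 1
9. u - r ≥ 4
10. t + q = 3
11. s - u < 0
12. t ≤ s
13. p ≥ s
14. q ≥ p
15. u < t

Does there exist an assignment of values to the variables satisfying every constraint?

Unsatisfiable

Constraints 1, 6, 11, 14, and 15 give u < t, t < p, p ≤ q, q ≤ s, s < u. Chaining: u < t < p ≤ q ≤ s < u, which forces u < u — impossible.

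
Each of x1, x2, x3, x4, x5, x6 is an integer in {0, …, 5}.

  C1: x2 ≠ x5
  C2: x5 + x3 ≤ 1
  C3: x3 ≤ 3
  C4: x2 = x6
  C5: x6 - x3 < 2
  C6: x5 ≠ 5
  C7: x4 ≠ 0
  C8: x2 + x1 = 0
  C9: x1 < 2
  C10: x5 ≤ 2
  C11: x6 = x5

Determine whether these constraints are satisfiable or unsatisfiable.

Unsatisfiable

From constraints 4 and 11, x2 = x6 = x5, so x2 = x5. But constraint 1 says x2 ≠ x5. Contradiction.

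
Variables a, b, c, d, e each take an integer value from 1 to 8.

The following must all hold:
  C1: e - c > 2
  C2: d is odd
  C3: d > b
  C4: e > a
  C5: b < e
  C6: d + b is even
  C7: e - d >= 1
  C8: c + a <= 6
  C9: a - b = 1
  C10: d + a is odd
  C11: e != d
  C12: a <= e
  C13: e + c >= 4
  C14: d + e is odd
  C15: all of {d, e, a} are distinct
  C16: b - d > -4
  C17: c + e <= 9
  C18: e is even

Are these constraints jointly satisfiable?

Satisfiable

Try a = 2, b = 1, c = 1, d = 3, e = 6.
Check constraint 1: e - c = 5; constraint 7: e - d = 3; constraint 8: c + a = 3. The remaining constraints are straightforward to verify.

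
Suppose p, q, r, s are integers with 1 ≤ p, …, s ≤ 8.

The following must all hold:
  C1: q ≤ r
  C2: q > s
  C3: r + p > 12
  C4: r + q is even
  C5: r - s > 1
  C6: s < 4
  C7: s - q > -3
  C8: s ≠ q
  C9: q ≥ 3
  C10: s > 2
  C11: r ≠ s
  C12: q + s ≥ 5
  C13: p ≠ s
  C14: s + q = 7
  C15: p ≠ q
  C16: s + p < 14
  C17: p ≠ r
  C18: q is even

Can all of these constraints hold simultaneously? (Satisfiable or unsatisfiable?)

Satisfiable

The assignment p = 8, q = 4, r = 6, s = 3 works:
  constraint 3 holds since r + p = 14.
  constraint 5 holds since r - s = 3.
The rest check out directly.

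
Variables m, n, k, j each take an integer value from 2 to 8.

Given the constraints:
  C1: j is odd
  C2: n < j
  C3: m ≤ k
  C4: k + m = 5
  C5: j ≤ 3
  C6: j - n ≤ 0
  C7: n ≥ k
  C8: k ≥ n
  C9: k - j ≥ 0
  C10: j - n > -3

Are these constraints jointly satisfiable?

Unsatisfiable

Constraints 2, 7, and 9 give j ≤ k, k ≤ n, n < j. Chaining: j ≤ k ≤ n < j, which forces j < j — impossible.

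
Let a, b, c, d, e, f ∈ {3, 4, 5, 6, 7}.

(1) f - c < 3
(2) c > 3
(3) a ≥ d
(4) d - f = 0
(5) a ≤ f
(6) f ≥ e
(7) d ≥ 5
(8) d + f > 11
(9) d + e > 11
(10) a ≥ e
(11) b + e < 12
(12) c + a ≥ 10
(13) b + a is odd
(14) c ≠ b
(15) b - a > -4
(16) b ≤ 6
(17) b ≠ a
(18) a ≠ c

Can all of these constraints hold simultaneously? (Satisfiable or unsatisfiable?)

Satisfiable

The assignment a = 7, b = 4, c = 6, d = 7, e = 7, f = 7 works:
  constraint 1 holds since f - c = 1.
  constraint 4 holds since d - f = 0.
The rest check out directly.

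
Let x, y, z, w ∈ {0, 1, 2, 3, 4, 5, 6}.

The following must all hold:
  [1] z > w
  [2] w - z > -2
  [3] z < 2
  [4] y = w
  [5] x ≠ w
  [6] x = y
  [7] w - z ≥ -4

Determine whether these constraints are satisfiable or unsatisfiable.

Unsatisfiable

From constraints 4 and 6, x = y = w, so x = w. But constraint 5 says x ≠ w. Contradiction.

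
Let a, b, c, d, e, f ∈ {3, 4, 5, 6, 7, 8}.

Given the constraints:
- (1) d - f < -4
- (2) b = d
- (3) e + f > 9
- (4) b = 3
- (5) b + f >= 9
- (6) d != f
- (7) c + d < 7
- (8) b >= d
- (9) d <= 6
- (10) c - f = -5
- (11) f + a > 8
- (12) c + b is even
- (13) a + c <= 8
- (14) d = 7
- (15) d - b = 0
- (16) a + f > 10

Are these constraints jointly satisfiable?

Constraint 4 fixes b = 3 and constraint 14 fixes d = 7, but constraint 2 requires b = d. Since 3 ≠ 7, contradiction.

Unsatisfiable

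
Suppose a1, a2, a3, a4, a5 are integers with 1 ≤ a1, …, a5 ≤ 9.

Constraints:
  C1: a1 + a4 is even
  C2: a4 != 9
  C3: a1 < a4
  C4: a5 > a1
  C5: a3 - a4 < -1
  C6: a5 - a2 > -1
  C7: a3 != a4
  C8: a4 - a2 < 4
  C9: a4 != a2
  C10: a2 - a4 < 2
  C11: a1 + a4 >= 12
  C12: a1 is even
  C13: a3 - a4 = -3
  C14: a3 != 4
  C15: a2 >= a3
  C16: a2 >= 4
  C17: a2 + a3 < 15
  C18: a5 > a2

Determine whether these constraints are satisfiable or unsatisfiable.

Satisfiable

Setting (a1, a2, a3, a4, a5) = (4, 7, 5, 8, 9) satisfies everything: constraint 5: a3 - a4 = -3; constraint 6: a5 - a2 = 2, and the others follow.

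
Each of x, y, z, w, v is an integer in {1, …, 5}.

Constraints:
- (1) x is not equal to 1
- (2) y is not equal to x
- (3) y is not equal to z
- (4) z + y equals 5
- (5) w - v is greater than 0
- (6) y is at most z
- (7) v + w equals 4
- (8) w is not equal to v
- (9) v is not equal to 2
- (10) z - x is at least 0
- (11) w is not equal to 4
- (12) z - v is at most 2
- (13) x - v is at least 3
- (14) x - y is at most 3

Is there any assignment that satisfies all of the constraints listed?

Constraints 10, 12, and 13 give z − x ≥ 0, x − v ≥ 3, v − z ≥ -2.
Adding all 3 inequalities: the left sides telescope to 0, and the right sides sum to 0 + 3 + (-2) = 1. So 0 ≥ 1, which is false.

Unsatisfiable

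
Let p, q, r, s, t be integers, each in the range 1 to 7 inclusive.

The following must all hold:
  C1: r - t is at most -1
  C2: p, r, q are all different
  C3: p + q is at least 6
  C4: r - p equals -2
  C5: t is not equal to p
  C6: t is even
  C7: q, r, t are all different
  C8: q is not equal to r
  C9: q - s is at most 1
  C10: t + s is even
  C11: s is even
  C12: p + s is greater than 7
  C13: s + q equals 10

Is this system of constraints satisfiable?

Satisfiable

One satisfying assignment is p = 3, q = 4, r = 1, s = 6, t = 2.
For the less obvious constraints — constraint 1: r - t = -1; constraint 3: p + q = 7 — and the others hold by inspection.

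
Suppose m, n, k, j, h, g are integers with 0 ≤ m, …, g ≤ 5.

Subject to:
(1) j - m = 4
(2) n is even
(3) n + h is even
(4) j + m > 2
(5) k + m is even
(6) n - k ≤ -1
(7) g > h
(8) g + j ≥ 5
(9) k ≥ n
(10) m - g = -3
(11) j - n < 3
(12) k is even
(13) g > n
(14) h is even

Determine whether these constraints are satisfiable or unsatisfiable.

Satisfiable

One satisfying assignment is m = 0, n = 2, k = 4, j = 4, h = 2, g = 3.
For the less obvious constraints — constraint 1: j - m = 4; constraint 4: j + m = 4 — and the others hold by inspection.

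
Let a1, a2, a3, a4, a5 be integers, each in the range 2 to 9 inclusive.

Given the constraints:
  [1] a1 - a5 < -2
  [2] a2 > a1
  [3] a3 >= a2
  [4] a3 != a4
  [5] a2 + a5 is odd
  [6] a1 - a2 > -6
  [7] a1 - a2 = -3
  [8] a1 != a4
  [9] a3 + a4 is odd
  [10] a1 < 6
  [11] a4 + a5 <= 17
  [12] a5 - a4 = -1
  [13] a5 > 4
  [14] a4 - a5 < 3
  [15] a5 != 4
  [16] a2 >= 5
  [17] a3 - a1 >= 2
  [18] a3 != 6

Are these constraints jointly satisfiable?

Take a1 = 4, a2 = 7, a3 = 8, a4 = 9, a5 = 8. Then constraint 1: a1 - a5 = -4; constraint 6: a1 - a2 = -3; constraint 7: a1 - a2 = -3, and every other listed constraint is also met.

Satisfiable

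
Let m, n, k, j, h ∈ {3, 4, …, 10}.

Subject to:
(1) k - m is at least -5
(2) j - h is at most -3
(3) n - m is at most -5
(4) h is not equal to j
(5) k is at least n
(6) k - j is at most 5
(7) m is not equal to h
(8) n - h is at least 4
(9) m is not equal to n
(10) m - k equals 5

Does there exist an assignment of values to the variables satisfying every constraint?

Constraints 1, 2, 3, 6, and 8 give h − j ≥ 3, j − k ≥ -5, k − m ≥ -5, m − n ≥ 5, n − h ≥ 4.
Adding all 5 inequalities: the left sides telescope to 0, and the right sides sum to 3 + (-5) + (-5) + 5 + 4 = 2. So 0 ≥ 2, which is false.

Unsatisfiable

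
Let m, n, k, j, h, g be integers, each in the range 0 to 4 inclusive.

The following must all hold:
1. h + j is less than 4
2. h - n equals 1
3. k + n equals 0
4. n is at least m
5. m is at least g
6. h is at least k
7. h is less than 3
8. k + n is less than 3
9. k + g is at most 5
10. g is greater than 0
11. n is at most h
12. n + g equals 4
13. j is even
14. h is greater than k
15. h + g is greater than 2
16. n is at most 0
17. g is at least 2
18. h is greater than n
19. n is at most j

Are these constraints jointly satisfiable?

Unsatisfiable

From constraints 5 and 17: m ≥ g and g ≥ 2, so m ≥ 2. From constraints 4 and 16: m ≤ n and n ≤ 0, so m ≤ 0. But 0 < 2, so no value of m works.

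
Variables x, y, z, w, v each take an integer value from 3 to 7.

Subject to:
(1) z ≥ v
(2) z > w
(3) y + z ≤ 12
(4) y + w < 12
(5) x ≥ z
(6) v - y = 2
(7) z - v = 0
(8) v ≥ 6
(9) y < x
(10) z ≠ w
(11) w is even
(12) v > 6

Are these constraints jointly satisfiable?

Setting (x, y, z, w, v) = (7, 5, 7, 6, 7) satisfies everything: constraint 3: y + z = 12; constraint 4: y + w = 11, and the others follow.

Satisfiable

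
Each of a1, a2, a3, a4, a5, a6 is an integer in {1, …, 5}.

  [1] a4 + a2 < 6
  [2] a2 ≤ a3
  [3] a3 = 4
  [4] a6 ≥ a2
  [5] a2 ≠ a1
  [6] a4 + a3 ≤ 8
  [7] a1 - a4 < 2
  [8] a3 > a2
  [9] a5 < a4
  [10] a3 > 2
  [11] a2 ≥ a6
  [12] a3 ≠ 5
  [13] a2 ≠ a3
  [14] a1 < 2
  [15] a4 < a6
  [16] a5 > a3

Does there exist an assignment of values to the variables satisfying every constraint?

Constraints 8, 9, 11, 15, and 16 give a3 < a5, a5 < a4, a4 < a6, a6 ≤ a2, a2 < a3. Chaining: a3 < a5 < a4 < a6 ≤ a2 < a3, which forces a3 < a3 — impossible.

Unsatisfiable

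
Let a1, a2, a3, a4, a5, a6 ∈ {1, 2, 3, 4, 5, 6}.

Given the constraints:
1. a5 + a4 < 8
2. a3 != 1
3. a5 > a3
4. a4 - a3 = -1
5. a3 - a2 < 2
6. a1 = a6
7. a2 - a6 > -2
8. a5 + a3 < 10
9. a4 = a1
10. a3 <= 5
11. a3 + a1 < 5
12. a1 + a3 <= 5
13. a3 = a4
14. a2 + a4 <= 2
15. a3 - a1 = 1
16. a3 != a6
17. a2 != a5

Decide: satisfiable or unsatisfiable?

Unsatisfiable

From constraints 6, 9, and 13, a3 = a4 = a1 = a6, so a3 = a6. But constraint 16 says a3 ≠ a6. Contradiction.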